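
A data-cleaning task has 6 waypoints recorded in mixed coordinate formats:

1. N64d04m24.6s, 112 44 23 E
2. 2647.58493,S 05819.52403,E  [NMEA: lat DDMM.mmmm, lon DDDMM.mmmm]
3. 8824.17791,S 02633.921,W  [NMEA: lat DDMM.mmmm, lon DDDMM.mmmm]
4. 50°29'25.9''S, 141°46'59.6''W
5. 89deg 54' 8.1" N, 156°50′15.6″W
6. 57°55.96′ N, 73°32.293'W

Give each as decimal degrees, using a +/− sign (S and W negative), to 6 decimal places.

1. 64.073500, 112.739722
2. -26.793082, 58.325401
3. -88.402965, -26.565350
4. -50.490528, -141.783222
5. 89.902250, -156.837667
6. 57.932667, -73.538217

Point 1:
  Latitude: 64 + 4/60 + 24.6/3600 = 64.0735000
  N → positive
  Lon: 44′ + 23″ = 44.38333′; 112 + 44.38333/60 = 112.7397222
  E ⇒ keep positive
Point 2:
  φ: split at 2 digits → 26° and 47.58493′; 26 + 47.58493/60 = 26.7930822
  S → negative
  λ: degrees = first 3 digits = 58, minutes = 19.52403; 58 + 19.52403/60 = 58.3254005
  E → positive
Point 3:
  φ: split at 2 digits → 88° and 24.17791′; 88 + 24.17791/60 = 88.4029652
  S → negative
  Lon: degrees = first 3 digits = 26, minutes = 33.921; 26 + 33.921/60 = 26.5653500
  W → negative
Point 4:
  φ: 50 + 29/60 + 25.9/3600 = 50.4905278
  hemisphere S, so the sign is −
  Longitude: 141 + 46/60 + 59.6/3600 = 141.7832222
  hemisphere W, so the sign is −
Point 5:
  φ: 89 + 54/60 + 8.1/3600 = 89.9022500
  N ⇒ keep positive
  Longitude: 50′ + 15.6″ = 50.26000′; 156 + 50.26000/60 = 156.8376667
  hemisphere W, so the sign is −
Point 6:
  Latitude: 55.96′ = 0.932667°; total 57.9326667
  N ⇒ keep positive
  Lon: 32.293′ = 0.538217°; total 73.5382167
  W → negative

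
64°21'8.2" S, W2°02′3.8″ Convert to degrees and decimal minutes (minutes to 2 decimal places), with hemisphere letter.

64° 21.14′ S, 2° 2.06′ W

φ: 21 + 8.2/60 = 21.1367′
Lon: 2 + 3.8/60 = 2.0633′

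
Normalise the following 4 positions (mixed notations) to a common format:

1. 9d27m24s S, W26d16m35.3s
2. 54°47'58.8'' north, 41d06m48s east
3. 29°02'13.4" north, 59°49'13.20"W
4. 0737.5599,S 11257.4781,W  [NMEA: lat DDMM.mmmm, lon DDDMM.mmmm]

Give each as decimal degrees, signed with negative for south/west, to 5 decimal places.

1. -9.45667, -26.27647
2. 54.79967, 41.11333
3. 29.03706, -59.82033
4. -7.62600, -112.95797

Point 1:
  φ: 9 + 27/60 + 24/3600 = 9.456667
  S → negative
  Lon: 26 + 16/60 + 35.3/3600 = 26.276472
  W ⇒ negate
Point 2:
  Latitude: 54 + 47/60 + 58.8/3600 = 54.799667
  N → positive
  Lon: 6′ + 48″ = 6.80000′; 41 + 6.80000/60 = 41.113333
  E → positive
Point 3:
  Lat: 29° + 2/60 + 13.4/3600 = 29 + 0.033333 + 0.003722 = 29.037056
  N → positive
  Longitude: 49′ + 13.2″ = 49.22000′; 59 + 49.22000/60 = 59.820333
  hemisphere W, so the sign is −
Point 4:
  Lat: split at 2 digits → 07° and 37.5599′; 7 + 37.5599/60 = 7.625998
  S → negative
  λ: degrees = first 3 digits = 112, minutes = 57.4781; 112 + 57.4781/60 = 112.957968
  W ⇒ negate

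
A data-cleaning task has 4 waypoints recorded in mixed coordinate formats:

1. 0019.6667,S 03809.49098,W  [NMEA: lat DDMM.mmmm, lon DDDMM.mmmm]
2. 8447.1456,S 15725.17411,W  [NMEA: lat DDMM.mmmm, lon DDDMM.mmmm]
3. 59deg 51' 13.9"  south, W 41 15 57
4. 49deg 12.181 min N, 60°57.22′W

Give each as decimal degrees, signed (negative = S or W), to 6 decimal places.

1. -0.327778, -38.158183
2. -84.785760, -157.419569
3. -59.853861, -41.265833
4. 49.203017, -60.953667

Point 1:
  Latitude: degrees = first 2 digits = 0, minutes = 19.6667; 0 + 19.6667/60 = 0.3277783
  S ⇒ negate
  Longitude: degrees = first 3 digits = 38, minutes = 9.49098; 38 + 9.49098/60 = 38.1581830
  W ⇒ negate
Point 2:
  Latitude: degrees = first 2 digits = 84, minutes = 47.1456; 84 + 47.1456/60 = 84.7857600
  S → negative
  λ: split at 3 digits → 157° and 25.17411′; 157 + 25.17411/60 = 157.4195685
  W → negative
Point 3:
  Latitude: 59 + 51/60 + 13.9/3600 = 59.8538611
  S ⇒ negate
  λ: 41° + 15/60 + 57/3600 = 41 + 0.250000 + 0.015833 = 41.2658333
  W → negative
Point 4:
  Latitude: 49 + 12.181/60 = 49.2030167
  N → positive
  Lon: 60 + 57.22/60 = 60.9536667
  hemisphere W, so the sign is −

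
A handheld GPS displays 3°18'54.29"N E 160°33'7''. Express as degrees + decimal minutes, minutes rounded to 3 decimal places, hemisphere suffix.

3° 18.905′ N, 160° 33.117′ E

φ: 18 + 54.29/60 = 18.90483′
Lon: 33 + 7/60 = 33.11667′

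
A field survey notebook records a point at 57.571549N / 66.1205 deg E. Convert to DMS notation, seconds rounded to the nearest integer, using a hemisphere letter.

Latitude: 0.571549° → 34.29294′; 0.29294 × 60 = 17.58″
Lon: whole degrees 66; 7.23000′ → 7′ and 13.80″

57°34′18″ N, 66°07′14″ E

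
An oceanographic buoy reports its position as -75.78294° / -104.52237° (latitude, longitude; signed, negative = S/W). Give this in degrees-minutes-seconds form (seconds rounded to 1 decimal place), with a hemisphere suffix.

75°46′58.6″ S, 104°31′20.5″ W

Latitude is negative → S; |value| = 75.782940
φ: 0.782940 × 60 = 46.97640′ → 46′, remainder × 60 = 58.584″
Longitude is negative → W; |value| = 104.522370
Lon: 0.522370 × 60 = 31.34220′ → 31′, remainder × 60 = 20.532″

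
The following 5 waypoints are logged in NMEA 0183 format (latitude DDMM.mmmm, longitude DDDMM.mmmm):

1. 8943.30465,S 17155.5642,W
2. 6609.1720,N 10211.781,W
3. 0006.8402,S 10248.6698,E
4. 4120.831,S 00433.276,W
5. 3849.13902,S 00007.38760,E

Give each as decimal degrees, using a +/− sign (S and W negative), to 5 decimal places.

Point 1:
  Latitude: degrees = first 2 digits = 89, minutes = 43.30465; 89 + 43.30465/60 = 89.721744
  S ⇒ negate
  Longitude: degrees = first 3 digits = 171, minutes = 55.5642; 171 + 55.5642/60 = 171.926070
  W ⇒ negate
Point 2:
  φ: split at 2 digits → 66° and 9.172′; 66 + 9.172/60 = 66.152867
  N → positive
  λ: degrees = first 3 digits = 102, minutes = 11.781; 102 + 11.781/60 = 102.196350
  hemisphere W, so the sign is −
Point 3:
  Latitude: split at 2 digits → 00° and 6.8402′; 0 + 6.8402/60 = 0.114003
  hemisphere S, so the sign is −
  λ: degrees = first 3 digits = 102, minutes = 48.6698; 102 + 48.6698/60 = 102.811163
  E → positive
Point 4:
  Latitude: degrees = first 2 digits = 41, minutes = 20.831; 41 + 20.831/60 = 41.347183
  hemisphere S, so the sign is −
  λ: degrees = first 3 digits = 4, minutes = 33.276; 4 + 33.276/60 = 4.554600
  hemisphere W, so the sign is −
Point 5:
  Latitude: degrees = first 2 digits = 38, minutes = 49.13902; 38 + 49.13902/60 = 38.818984
  S → negative
  λ: split at 3 digits → 000° and 7.3876′; 0 + 7.3876/60 = 0.123127
  E → positive

1. -89.72174, -171.92607
2. 66.15287, -102.19635
3. -0.11400, 102.81116
4. -41.34718, -4.55460
5. -38.81898, 0.12313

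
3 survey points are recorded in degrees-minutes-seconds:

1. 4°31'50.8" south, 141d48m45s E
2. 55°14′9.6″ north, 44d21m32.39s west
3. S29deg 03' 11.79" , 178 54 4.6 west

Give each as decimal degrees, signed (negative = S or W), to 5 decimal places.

Point 1:
  Latitude: 31′ + 50.8″ = 31.84667′; 4 + 31.84667/60 = 4.530778
  S → negative
  Lon: 141 + 48/60 + 45/3600 = 141.812500
  E → positive
Point 2:
  Lat: 55° + 14/60 + 9.6/3600 = 55 + 0.233333 + 0.002667 = 55.236000
  N ⇒ keep positive
  Lon: 44 + 21/60 + 32.39/3600 = 44.358997
  W ⇒ negate
Point 3:
  Lat: 3′ + 11.79″ = 3.19650′; 29 + 3.19650/60 = 29.053275
  S ⇒ negate
  Longitude: 54′ + 4.6″ = 54.07667′; 178 + 54.07667/60 = 178.901278
  hemisphere W, so the sign is −

1. -4.53078, 141.81250
2. 55.23600, -44.35900
3. -29.05328, -178.90128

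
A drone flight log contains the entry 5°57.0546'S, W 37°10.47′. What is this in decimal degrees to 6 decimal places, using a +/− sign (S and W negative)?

-5.950910, -37.174500

Latitude: 57.0546′ = 0.950910°; total 5.9509100
hemisphere S, so the sign is −
λ: 10.47′ = 0.174500°; total 37.1745000
W → negative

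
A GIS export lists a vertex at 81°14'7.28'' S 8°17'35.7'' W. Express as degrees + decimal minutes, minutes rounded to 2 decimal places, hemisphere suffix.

81° 14.12′ S, 8° 17.60′ W

Latitude: seconds/60 = 0.12133; minutes = 14 + 0.12133 = 14.1213
Lon: seconds/60 = 0.59500; minutes = 17 + 0.59500 = 17.5950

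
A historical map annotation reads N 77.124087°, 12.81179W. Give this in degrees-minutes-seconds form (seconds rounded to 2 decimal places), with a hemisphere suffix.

77°07′26.71″ N, 12°48′42.44″ W

Lat: 0.124087° → 7.44522′; 0.44522 × 60 = 26.7132″
Longitude: 0.811790 × 60 = 48.70740′ → 48′, remainder × 60 = 42.4440″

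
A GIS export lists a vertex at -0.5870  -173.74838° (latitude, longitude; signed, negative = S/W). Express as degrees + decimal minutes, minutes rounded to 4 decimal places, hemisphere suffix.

Latitude is negative → S; |value| = 0.587000
Lat: minutes = (0.587000 − 0) × 60 = 35.220000
Longitude is negative → W; |value| = 173.748380
Longitude: fractional part 0.748380 → 44.902800 minutes

0° 35.2200′ S, 173° 44.9028′ W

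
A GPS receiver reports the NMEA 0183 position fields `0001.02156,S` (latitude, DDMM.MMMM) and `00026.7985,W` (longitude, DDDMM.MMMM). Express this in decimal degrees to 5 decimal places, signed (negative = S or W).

-0.01703, -0.44664

Latitude: split at 2 digits → 00° and 1.02156′; 0 + 1.02156/60 = 0.017026
S ⇒ negate
λ: split at 3 digits → 000° and 26.7985′; 0 + 26.7985/60 = 0.446642
hemisphere W, so the sign is −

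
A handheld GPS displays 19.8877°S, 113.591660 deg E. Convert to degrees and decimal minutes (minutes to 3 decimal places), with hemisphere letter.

19° 53.262′ S, 113° 35.500′ E

Lat: 19° + 0.887700 × 60 = 19° 53.26200′
λ: fractional part 0.591660 → 35.49960 minutes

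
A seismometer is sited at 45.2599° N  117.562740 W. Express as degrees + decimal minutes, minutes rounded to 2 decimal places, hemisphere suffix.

45° 15.59′ N, 117° 33.76′ W

φ: 45° + 0.259900 × 60 = 45° 15.5940′
Lon: fractional part 0.562740 → 33.7644 minutes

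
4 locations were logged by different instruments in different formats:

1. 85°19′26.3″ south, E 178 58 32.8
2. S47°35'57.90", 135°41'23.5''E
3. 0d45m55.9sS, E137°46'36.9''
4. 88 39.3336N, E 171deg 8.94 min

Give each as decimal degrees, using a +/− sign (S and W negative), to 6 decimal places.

Point 1:
  Latitude: 85° + 19/60 + 26.3/3600 = 85 + 0.316667 + 0.007306 = 85.3239722
  hemisphere S, so the sign is −
  Lon: 178 + 58/60 + 32.8/3600 = 178.9757778
  E → positive
Point 2:
  φ: 35′ + 57.9″ = 35.96500′; 47 + 35.96500/60 = 47.5994167
  S ⇒ negate
  Longitude: 41′ + 23.5″ = 41.39167′; 135 + 41.39167/60 = 135.6898611
  E → positive
Point 3:
  Lat: 45′ + 55.9″ = 45.93167′; 0 + 45.93167/60 = 0.7655278
  hemisphere S, so the sign is −
  λ: 46′ + 36.9″ = 46.61500′; 137 + 46.61500/60 = 137.7769167
  E → positive
Point 4:
  φ: 88 + 39.3336/60 = 88.6555600
  N → positive
  Lon: 171 + 8.94/60 = 171.1490000
  E → positive

1. -85.323972, 178.975778
2. -47.599417, 135.689861
3. -0.765528, 137.776917
4. 88.655560, 171.149000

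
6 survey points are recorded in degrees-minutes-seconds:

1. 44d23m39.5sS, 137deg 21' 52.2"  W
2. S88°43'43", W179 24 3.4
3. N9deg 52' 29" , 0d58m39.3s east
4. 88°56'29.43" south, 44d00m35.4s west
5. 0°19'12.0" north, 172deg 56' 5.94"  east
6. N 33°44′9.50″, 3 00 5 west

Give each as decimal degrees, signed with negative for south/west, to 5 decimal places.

1. -44.39431, -137.36450
2. -88.72861, -179.40094
3. 9.87472, 0.97758
4. -88.94151, -44.00983
5. 0.32000, 172.93498
6. 33.73597, -3.00139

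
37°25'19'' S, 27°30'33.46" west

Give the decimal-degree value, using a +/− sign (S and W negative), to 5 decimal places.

-37.42194, -27.50929

Lat: 37 + 25/60 + 19/3600 = 37.421944
S ⇒ negate
Longitude: 27 + 30/60 + 33.46/3600 = 27.509294
hemisphere W, so the sign is −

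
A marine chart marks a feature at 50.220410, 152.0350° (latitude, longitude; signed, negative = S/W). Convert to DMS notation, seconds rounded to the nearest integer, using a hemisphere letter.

Lat: 0.220410 × 60 = 13.22460′ → 13′, remainder × 60 = 13.48″
Longitude: 0.035000° → 2.10000′; 0.10000 × 60 = 6.00″

50°13′13″ N, 152°02′6″ E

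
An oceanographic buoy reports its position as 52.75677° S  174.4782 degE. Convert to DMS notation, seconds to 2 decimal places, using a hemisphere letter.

52°45′24.37″ S, 174°28′41.52″ E

Latitude: 0.756770° → 45.40620′; 0.40620 × 60 = 24.3720″
Longitude: whole degrees 174; 28.69200′ → 28′ and 41.5200″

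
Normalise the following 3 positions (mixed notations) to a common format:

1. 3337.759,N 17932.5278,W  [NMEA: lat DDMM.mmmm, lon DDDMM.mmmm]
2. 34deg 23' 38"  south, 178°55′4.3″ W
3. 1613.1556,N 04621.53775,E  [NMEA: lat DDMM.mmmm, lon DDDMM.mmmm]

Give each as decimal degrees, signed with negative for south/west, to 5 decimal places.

Point 1:
  φ: split at 2 digits → 33° and 37.759′; 33 + 37.759/60 = 33.629317
  N ⇒ keep positive
  Longitude: split at 3 digits → 179° and 32.5278′; 179 + 32.5278/60 = 179.542130
  W → negative
Point 2:
  Latitude: 23′ + 38″ = 23.63333′; 34 + 23.63333/60 = 34.393889
  S ⇒ negate
  λ: 178 + 55/60 + 4.3/3600 = 178.917861
  W → negative
Point 3:
  Latitude: split at 2 digits → 16° and 13.1556′; 16 + 13.1556/60 = 16.219260
  N → positive
  λ: degrees = first 3 digits = 46, minutes = 21.53775; 46 + 21.53775/60 = 46.358963
  E ⇒ keep positive

1. 33.62932, -179.54213
2. -34.39389, -178.91786
3. 16.21926, 46.35896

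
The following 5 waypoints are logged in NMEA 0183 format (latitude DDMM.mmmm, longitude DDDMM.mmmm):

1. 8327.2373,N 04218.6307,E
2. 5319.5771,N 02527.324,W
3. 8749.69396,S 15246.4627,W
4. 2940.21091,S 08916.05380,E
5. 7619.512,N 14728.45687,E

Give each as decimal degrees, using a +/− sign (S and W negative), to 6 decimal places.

1. 83.453955, 42.310512
2. 53.326285, -25.455400
3. -87.828233, -152.774378
4. -29.670182, 89.267563
5. 76.325200, 147.474281

Point 1:
  Lat: split at 2 digits → 83° and 27.2373′; 83 + 27.2373/60 = 83.4539550
  N → positive
  Longitude: degrees = first 3 digits = 42, minutes = 18.6307; 42 + 18.6307/60 = 42.3105117
  E ⇒ keep positive
Point 2:
  Lat: degrees = first 2 digits = 53, minutes = 19.5771; 53 + 19.5771/60 = 53.3262850
  N → positive
  λ: degrees = first 3 digits = 25, minutes = 27.324; 25 + 27.324/60 = 25.4554000
  W → negative
Point 3:
  Lat: degrees = first 2 digits = 87, minutes = 49.69396; 87 + 49.69396/60 = 87.8282327
  hemisphere S, so the sign is −
  λ: degrees = first 3 digits = 152, minutes = 46.4627; 152 + 46.4627/60 = 152.7743783
  W → negative
Point 4:
  Lat: split at 2 digits → 29° and 40.21091′; 29 + 40.21091/60 = 29.6701818
  S ⇒ negate
  λ: degrees = first 3 digits = 89, minutes = 16.0538; 89 + 16.0538/60 = 89.2675633
  E ⇒ keep positive
Point 5:
  φ: degrees = first 2 digits = 76, minutes = 19.512; 76 + 19.512/60 = 76.3252000
  N → positive
  Longitude: degrees = first 3 digits = 147, minutes = 28.45687; 147 + 28.45687/60 = 147.4742812
  E → positive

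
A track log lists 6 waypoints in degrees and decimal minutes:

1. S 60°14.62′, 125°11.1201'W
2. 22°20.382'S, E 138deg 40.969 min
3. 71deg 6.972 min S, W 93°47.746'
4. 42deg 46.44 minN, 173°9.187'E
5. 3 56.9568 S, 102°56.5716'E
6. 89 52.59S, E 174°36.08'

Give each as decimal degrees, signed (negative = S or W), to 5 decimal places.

1. -60.24367, -125.18534
2. -22.33970, 138.68282
3. -71.11620, -93.79577
4. 42.77400, 173.15312
5. -3.94928, 102.94286
6. -89.87650, 174.60133

Point 1:
  Lat: 60 + 14.62/60 = 60.243667
  S → negative
  λ: 125 + 11.1201/60 = 125.185335
  W ⇒ negate
Point 2:
  φ: 22 + 20.382/60 = 22.339700
  S ⇒ negate
  λ: 138 + 40.969/60 = 138.682817
  E → positive
Point 3:
  φ: 6.972′ = 0.116200°; total 71.116200
  hemisphere S, so the sign is −
  λ: 47.746′ = 0.795767°; total 93.795767
  W ⇒ negate
Point 4:
  Latitude: 42 + 46.44/60 = 42.774000
  N ⇒ keep positive
  Lon: 173 + 9.187/60 = 173.153117
  E ⇒ keep positive
Point 5:
  φ: 56.9568′ = 0.949280°; total 3.949280
  hemisphere S, so the sign is −
  Longitude: 56.5716′ = 0.942860°; total 102.942860
  E → positive
Point 6:
  Latitude: 52.59′ = 0.876500°; total 89.876500
  S → negative
  Longitude: 36.08′ = 0.601333°; total 174.601333
  E → positive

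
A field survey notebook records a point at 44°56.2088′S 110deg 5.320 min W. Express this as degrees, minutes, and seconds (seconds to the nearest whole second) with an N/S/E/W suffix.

Lat: fractional minutes 0.20880 × 60 = 12.53″
Longitude: 5.32000′ → 5′ and 0.32000 × 60 = 19.20″

44°56′13″ S, 110°05′19″ W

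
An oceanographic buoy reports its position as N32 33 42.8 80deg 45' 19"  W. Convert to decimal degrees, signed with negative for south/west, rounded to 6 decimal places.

φ: 32° + 33/60 + 42.8/3600 = 32 + 0.550000 + 0.011889 = 32.5618889
N → positive
λ: 80 + 45/60 + 19/3600 = 80.7552778
W ⇒ negate

32.561889, -80.755278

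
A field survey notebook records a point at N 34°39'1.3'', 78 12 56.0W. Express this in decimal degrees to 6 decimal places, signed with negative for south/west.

Latitude: 39′ + 1.3″ = 39.02167′; 34 + 39.02167/60 = 34.6503611
N ⇒ keep positive
λ: 78° + 12/60 + 56/3600 = 78 + 0.200000 + 0.015556 = 78.2155556
W → negative

34.650361, -78.215556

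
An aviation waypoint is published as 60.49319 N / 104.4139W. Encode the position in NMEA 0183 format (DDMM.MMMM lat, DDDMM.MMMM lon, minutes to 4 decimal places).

6029.5914,N / 10424.8340,W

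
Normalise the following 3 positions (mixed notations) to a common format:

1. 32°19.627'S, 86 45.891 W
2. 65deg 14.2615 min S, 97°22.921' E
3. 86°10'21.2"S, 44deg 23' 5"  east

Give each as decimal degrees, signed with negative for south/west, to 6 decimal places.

1. -32.327117, -86.764850
2. -65.237692, 97.382017
3. -86.172556, 44.384722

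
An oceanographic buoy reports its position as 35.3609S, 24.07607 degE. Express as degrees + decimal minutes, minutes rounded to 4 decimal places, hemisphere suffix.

35° 21.6540′ S, 24° 4.5642′ E

Lat: 35° + 0.360900 × 60 = 35° 21.654000′
λ: 24° + 0.076070 × 60 = 24° 4.564200′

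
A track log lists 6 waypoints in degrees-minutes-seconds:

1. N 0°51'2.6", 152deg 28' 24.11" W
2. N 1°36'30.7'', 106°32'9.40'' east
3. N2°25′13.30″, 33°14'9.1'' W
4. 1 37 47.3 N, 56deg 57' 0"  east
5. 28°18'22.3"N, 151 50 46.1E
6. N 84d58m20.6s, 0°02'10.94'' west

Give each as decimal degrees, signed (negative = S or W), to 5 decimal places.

Point 1:
  Latitude: 0 + 51/60 + 2.6/3600 = 0.850722
  N ⇒ keep positive
  Lon: 152 + 28/60 + 24.11/3600 = 152.473364
  hemisphere W, so the sign is −
Point 2:
  φ: 1 + 36/60 + 30.7/3600 = 1.608528
  N ⇒ keep positive
  λ: 32′ + 9.4″ = 32.15667′; 106 + 32.15667/60 = 106.535944
  E → positive
Point 3:
  Lat: 2 + 25/60 + 13.3/3600 = 2.420361
  N → positive
  Lon: 33 + 14/60 + 9.1/3600 = 33.235861
  W ⇒ negate
Point 4:
  Lat: 1° + 37/60 + 47.3/3600 = 1 + 0.616667 + 0.013139 = 1.629806
  N → positive
  λ: 56° + 57/60 + 0/3600 = 56 + 0.950000 + 0.000000 = 56.950000
  E ⇒ keep positive
Point 5:
  Lat: 28° + 18/60 + 22.3/3600 = 28 + 0.300000 + 0.006194 = 28.306194
  N ⇒ keep positive
  Longitude: 50′ + 46.1″ = 50.76833′; 151 + 50.76833/60 = 151.846139
  E → positive
Point 6:
  φ: 84° + 58/60 + 20.6/3600 = 84 + 0.966667 + 0.005722 = 84.972389
  N ⇒ keep positive
  Longitude: 2′ + 10.94″ = 2.18233′; 0 + 2.18233/60 = 0.036372
  W → negative

1. 0.85072, -152.47336
2. 1.60853, 106.53594
3. 2.42036, -33.23586
4. 1.62981, 56.95000
5. 28.30619, 151.84614
6. 84.97239, -0.03637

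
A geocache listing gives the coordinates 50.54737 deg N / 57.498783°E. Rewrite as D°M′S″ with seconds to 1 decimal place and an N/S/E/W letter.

50°32′50.5″ N, 57°29′55.6″ E

Latitude: 0.547370° → 32.84220′; 0.84220 × 60 = 50.532″
λ: whole degrees 57; 29.92698′ → 29′ and 55.619″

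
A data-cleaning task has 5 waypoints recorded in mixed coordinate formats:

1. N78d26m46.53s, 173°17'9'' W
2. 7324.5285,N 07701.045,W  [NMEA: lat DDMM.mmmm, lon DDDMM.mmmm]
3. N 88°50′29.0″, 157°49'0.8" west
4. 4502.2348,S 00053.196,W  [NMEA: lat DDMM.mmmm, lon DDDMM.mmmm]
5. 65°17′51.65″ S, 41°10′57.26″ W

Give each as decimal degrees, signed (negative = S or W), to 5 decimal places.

1. 78.44626, -173.28583
2. 73.40881, -77.01742
3. 88.84139, -157.81689
4. -45.03725, -0.88660
5. -65.29768, -41.18257

Point 1:
  Latitude: 26′ + 46.53″ = 26.77550′; 78 + 26.77550/60 = 78.446258
  N → positive
  λ: 17′ + 9″ = 17.15000′; 173 + 17.15000/60 = 173.285833
  W ⇒ negate
Point 2:
  φ: degrees = first 2 digits = 73, minutes = 24.5285; 73 + 24.5285/60 = 73.408808
  N → positive
  Longitude: split at 3 digits → 077° and 1.045′; 77 + 1.045/60 = 77.017417
  W ⇒ negate
Point 3:
  φ: 88 + 50/60 + 29/3600 = 88.841389
  N → positive
  Lon: 157° + 49/60 + 0.8/3600 = 157 + 0.816667 + 0.000222 = 157.816889
  W ⇒ negate
Point 4:
  φ: split at 2 digits → 45° and 2.2348′; 45 + 2.2348/60 = 45.037247
  hemisphere S, so the sign is −
  Lon: split at 3 digits → 000° and 53.196′; 0 + 53.196/60 = 0.886600
  hemisphere W, so the sign is −
Point 5:
  Latitude: 65° + 17/60 + 51.65/3600 = 65 + 0.283333 + 0.014347 = 65.297681
  hemisphere S, so the sign is −
  λ: 41 + 10/60 + 57.26/3600 = 41.182572
  hemisphere W, so the sign is −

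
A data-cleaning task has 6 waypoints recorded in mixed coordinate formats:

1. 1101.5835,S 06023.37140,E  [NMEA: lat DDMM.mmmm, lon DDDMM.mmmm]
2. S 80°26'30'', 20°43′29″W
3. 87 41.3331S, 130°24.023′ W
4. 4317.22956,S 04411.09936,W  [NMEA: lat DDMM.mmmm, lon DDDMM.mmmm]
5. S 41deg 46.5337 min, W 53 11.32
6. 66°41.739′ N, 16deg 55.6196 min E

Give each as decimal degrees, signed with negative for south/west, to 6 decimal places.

Point 1:
  Lat: degrees = first 2 digits = 11, minutes = 1.5835; 11 + 1.5835/60 = 11.0263917
  hemisphere S, so the sign is −
  Lon: split at 3 digits → 060° and 23.3714′; 60 + 23.3714/60 = 60.3895233
  E ⇒ keep positive
Point 2:
  Lat: 80 + 26/60 + 30/3600 = 80.4416667
  hemisphere S, so the sign is −
  λ: 43′ + 29″ = 43.48333′; 20 + 43.48333/60 = 20.7247222
  hemisphere W, so the sign is −
Point 3:
  Lat: 87 + 41.3331/60 = 87.6888850
  hemisphere S, so the sign is −
  Longitude: 24.023′ = 0.400383°; total 130.4003833
  W → negative
Point 4:
  φ: split at 2 digits → 43° and 17.22956′; 43 + 17.22956/60 = 43.2871593
  hemisphere S, so the sign is −
  λ: split at 3 digits → 044° and 11.09936′; 44 + 11.09936/60 = 44.1849893
  W ⇒ negate
Point 5:
  Latitude: 46.5337′ = 0.775562°; total 41.7755617
  hemisphere S, so the sign is −
  λ: 11.32′ = 0.188667°; total 53.1886667
  W → negative
Point 6:
  Lat: 66 + 41.739/60 = 66.6956500
  N ⇒ keep positive
  λ: 55.6196′ = 0.926993°; total 16.9269933
  E → positive

1. -11.026392, 60.389523
2. -80.441667, -20.724722
3. -87.688885, -130.400383
4. -43.287159, -44.184989
5. -41.775562, -53.188667
6. 66.695650, 16.926993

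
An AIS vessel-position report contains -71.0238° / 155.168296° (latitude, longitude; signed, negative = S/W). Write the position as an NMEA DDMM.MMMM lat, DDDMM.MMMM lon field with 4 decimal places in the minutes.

Latitude is negative → S; |value| = 71.023800
φ: fractional part 0.023800 → 1.428000 minutes
Lon: minutes = (155.168296 − 155) × 60 = 10.097760

7101.4280,S / 15510.0978,E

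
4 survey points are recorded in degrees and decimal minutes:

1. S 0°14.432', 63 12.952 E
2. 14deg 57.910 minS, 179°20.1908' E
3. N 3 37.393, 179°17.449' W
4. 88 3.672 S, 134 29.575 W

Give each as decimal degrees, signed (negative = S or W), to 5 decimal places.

1. -0.24053, 63.21587
2. -14.96517, 179.33651
3. 3.62322, -179.29082
4. -88.06120, -134.49292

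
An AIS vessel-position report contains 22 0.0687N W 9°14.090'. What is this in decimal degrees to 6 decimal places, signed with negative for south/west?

φ: 0.0687′ = 0.001145°; total 22.0011450
N → positive
Longitude: 9 + 14.09/60 = 9.2348333
W ⇒ negate

22.001145, -9.234833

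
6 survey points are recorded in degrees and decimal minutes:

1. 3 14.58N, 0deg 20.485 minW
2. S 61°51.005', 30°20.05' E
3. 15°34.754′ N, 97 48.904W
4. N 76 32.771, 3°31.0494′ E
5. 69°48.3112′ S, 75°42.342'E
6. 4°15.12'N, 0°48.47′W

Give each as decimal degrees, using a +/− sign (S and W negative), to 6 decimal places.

1. 3.243000, -0.341417
2. -61.850083, 30.334167
3. 15.579233, -97.815067
4. 76.546183, 3.517490
5. -69.805187, 75.705700
6. 4.252000, -0.807833

Point 1:
  φ: 3 + 14.58/60 = 3.2430000
  N ⇒ keep positive
  λ: 20.485′ = 0.341417°; total 0.3414167
  W ⇒ negate
Point 2:
  Latitude: 51.005′ = 0.850083°; total 61.8500833
  S → negative
  λ: 20.05′ = 0.334167°; total 30.3341667
  E → positive
Point 3:
  Lat: 15 + 34.754/60 = 15.5792333
  N ⇒ keep positive
  λ: 97 + 48.904/60 = 97.8150667
  hemisphere W, so the sign is −
Point 4:
  φ: 76 + 32.771/60 = 76.5461833
  N → positive
  Longitude: 31.0494′ = 0.517490°; total 3.5174900
  E → positive
Point 5:
  Lat: 48.3112′ = 0.805187°; total 69.8051867
  S → negative
  λ: 42.342′ = 0.705700°; total 75.7057000
  E ⇒ keep positive
Point 6:
  Latitude: 4 + 15.12/60 = 4.2520000
  N → positive
  Longitude: 48.47′ = 0.807833°; total 0.8078333
  W ⇒ negate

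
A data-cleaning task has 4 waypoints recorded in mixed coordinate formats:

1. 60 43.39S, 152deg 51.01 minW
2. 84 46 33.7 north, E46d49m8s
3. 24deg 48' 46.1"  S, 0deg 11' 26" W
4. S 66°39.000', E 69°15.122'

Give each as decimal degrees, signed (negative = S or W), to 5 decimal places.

1. -60.72317, -152.85017
2. 84.77603, 46.81889
3. -24.81281, -0.19056
4. -66.65000, 69.25203

Point 1:
  φ: 43.39′ = 0.723167°; total 60.723167
  S ⇒ negate
  λ: 152 + 51.01/60 = 152.850167
  hemisphere W, so the sign is −
Point 2:
  φ: 84° + 46/60 + 33.7/3600 = 84 + 0.766667 + 0.009361 = 84.776028
  N → positive
  λ: 46° + 49/60 + 8/3600 = 46 + 0.816667 + 0.002222 = 46.818889
  E ⇒ keep positive
Point 3:
  φ: 24° + 48/60 + 46.1/3600 = 24 + 0.800000 + 0.012806 = 24.812806
  hemisphere S, so the sign is −
  Lon: 0 + 11/60 + 26/3600 = 0.190556
  hemisphere W, so the sign is −
Point 4:
  Latitude: 66 + 39/60 = 66.650000
  S ⇒ negate
  Longitude: 69 + 15.122/60 = 69.252033
  E → positive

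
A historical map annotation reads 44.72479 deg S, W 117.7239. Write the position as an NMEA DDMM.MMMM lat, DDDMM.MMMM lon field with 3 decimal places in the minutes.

4443.487,S / 11743.434,W

φ: 44° + 0.724790 × 60 = 44° 43.48740′
λ: fractional part 0.723900 → 43.43400 minutes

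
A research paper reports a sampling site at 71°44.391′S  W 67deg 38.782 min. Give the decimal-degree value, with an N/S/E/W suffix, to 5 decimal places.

71.73985° S, 67.64637° W

Latitude: 44.391′ = 0.739850°; total 71.739850
λ: 67 + 38.782/60 = 67.646367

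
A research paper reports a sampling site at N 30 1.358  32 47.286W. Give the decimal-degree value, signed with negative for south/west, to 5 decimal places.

30.02263, -32.78810

Latitude: 30 + 1.358/60 = 30.022633
N → positive
Lon: 32 + 47.286/60 = 32.788100
W ⇒ negate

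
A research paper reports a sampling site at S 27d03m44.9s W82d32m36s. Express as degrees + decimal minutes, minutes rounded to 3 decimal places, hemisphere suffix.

Lat: seconds/60 = 0.74833; minutes = 3 + 0.74833 = 3.74833
Longitude: 32 + 36/60 = 32.60000′

27° 3.748′ S, 82° 32.600′ W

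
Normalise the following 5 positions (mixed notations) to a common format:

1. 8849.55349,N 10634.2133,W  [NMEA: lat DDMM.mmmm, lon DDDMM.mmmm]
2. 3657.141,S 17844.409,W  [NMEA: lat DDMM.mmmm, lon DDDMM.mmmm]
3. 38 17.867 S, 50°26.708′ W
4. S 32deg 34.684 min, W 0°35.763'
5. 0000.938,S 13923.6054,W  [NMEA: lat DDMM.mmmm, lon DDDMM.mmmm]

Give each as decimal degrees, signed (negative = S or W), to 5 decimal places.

Point 1:
  Lat: split at 2 digits → 88° and 49.55349′; 88 + 49.55349/60 = 88.825892
  N → positive
  λ: degrees = first 3 digits = 106, minutes = 34.2133; 106 + 34.2133/60 = 106.570222
  hemisphere W, so the sign is −
Point 2:
  φ: split at 2 digits → 36° and 57.141′; 36 + 57.141/60 = 36.952350
  S ⇒ negate
  λ: degrees = first 3 digits = 178, minutes = 44.409; 178 + 44.409/60 = 178.740150
  hemisphere W, so the sign is −
Point 3:
  Latitude: 17.867′ = 0.297783°; total 38.297783
  hemisphere S, so the sign is −
  Longitude: 26.708′ = 0.445133°; total 50.445133
  W → negative
Point 4:
  Lat: 32 + 34.684/60 = 32.578067
  S ⇒ negate
  Longitude: 35.763′ = 0.596050°; total 0.596050
  W → negative
Point 5:
  Lat: split at 2 digits → 00° and 0.938′; 0 + 0.938/60 = 0.015633
  S ⇒ negate
  Lon: degrees = first 3 digits = 139, minutes = 23.6054; 139 + 23.6054/60 = 139.393423
  W → negative

1. 88.82589, -106.57022
2. -36.95235, -178.74015
3. -38.29778, -50.44513
4. -32.57807, -0.59605
5. -0.01563, -139.39342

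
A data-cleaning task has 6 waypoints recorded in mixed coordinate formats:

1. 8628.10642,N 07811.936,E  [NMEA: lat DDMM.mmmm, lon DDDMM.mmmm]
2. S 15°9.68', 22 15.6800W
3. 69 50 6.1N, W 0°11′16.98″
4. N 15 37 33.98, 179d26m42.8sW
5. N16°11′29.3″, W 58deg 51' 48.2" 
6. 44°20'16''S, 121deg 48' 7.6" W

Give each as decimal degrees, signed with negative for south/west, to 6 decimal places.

Point 1:
  Lat: degrees = first 2 digits = 86, minutes = 28.10642; 86 + 28.10642/60 = 86.4684403
  N ⇒ keep positive
  Longitude: split at 3 digits → 078° and 11.936′; 78 + 11.936/60 = 78.1989333
  E → positive
Point 2:
  Lat: 9.68′ = 0.161333°; total 15.1613333
  S ⇒ negate
  Lon: 22 + 15.68/60 = 22.2613333
  W → negative
Point 3:
  Lat: 69 + 50/60 + 6.1/3600 = 69.8350278
  N → positive
  Longitude: 0 + 11/60 + 16.98/3600 = 0.1880500
  W → negative
Point 4:
  Lat: 15° + 37/60 + 33.98/3600 = 15 + 0.616667 + 0.009439 = 15.6261056
  N ⇒ keep positive
  λ: 26′ + 42.8″ = 26.71333′; 179 + 26.71333/60 = 179.4452222
  hemisphere W, so the sign is −
Point 5:
  Latitude: 16 + 11/60 + 29.3/3600 = 16.1914722
  N → positive
  λ: 58 + 51/60 + 48.2/3600 = 58.8633889
  hemisphere W, so the sign is −
Point 6:
  Latitude: 44 + 20/60 + 16/3600 = 44.3377778
  hemisphere S, so the sign is −
  Lon: 48′ + 7.6″ = 48.12667′; 121 + 48.12667/60 = 121.8021111
  hemisphere W, so the sign is −

1. 86.468440, 78.198933
2. -15.161333, -22.261333
3. 69.835028, -0.188050
4. 15.626106, -179.445222
5. 16.191472, -58.863389
6. -44.337778, -121.802111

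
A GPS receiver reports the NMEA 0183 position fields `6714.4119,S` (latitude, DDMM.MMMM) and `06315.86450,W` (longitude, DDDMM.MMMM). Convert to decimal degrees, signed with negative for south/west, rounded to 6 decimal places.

-67.240198, -63.264408

Latitude: split at 2 digits → 67° and 14.4119′; 67 + 14.4119/60 = 67.2401983
S ⇒ negate
Lon: split at 3 digits → 063° and 15.8645′; 63 + 15.8645/60 = 63.2644083
W → negative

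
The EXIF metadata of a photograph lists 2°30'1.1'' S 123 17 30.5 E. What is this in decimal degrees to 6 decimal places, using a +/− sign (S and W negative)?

-2.500306, 123.291806

Lat: 2 + 30/60 + 1.1/3600 = 2.5003056
hemisphere S, so the sign is −
Longitude: 123° + 17/60 + 30.5/3600 = 123 + 0.283333 + 0.008472 = 123.2918056
E → positive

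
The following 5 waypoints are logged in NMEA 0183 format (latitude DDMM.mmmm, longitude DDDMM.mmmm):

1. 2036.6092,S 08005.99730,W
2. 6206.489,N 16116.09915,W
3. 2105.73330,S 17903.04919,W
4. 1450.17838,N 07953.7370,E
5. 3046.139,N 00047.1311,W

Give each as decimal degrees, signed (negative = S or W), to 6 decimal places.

Point 1:
  Lat: degrees = first 2 digits = 20, minutes = 36.6092; 20 + 36.6092/60 = 20.6101533
  S ⇒ negate
  Longitude: split at 3 digits → 080° and 5.9973′; 80 + 5.9973/60 = 80.0999550
  W → negative
Point 2:
  Lat: split at 2 digits → 62° and 6.489′; 62 + 6.489/60 = 62.1081500
  N ⇒ keep positive
  Lon: split at 3 digits → 161° and 16.09915′; 161 + 16.09915/60 = 161.2683192
  W → negative
Point 3:
  Lat: split at 2 digits → 21° and 5.7333′; 21 + 5.7333/60 = 21.0955550
  hemisphere S, so the sign is −
  Lon: split at 3 digits → 179° and 3.04919′; 179 + 3.04919/60 = 179.0508198
  W ⇒ negate
Point 4:
  φ: split at 2 digits → 14° and 50.17838′; 14 + 50.17838/60 = 14.8363063
  N → positive
  λ: degrees = first 3 digits = 79, minutes = 53.737; 79 + 53.737/60 = 79.8956167
  E ⇒ keep positive
Point 5:
  Latitude: split at 2 digits → 30° and 46.139′; 30 + 46.139/60 = 30.7689833
  N → positive
  Longitude: split at 3 digits → 000° and 47.1311′; 0 + 47.1311/60 = 0.7855183
  W → negative

1. -20.610153, -80.099955
2. 62.108150, -161.268319
3. -21.095555, -179.050820
4. 14.836306, 79.895617
5. 30.768983, -0.785518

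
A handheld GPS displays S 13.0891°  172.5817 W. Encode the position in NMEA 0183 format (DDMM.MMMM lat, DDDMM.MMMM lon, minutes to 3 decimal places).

1305.346,S / 17234.902,W

Lat: 13° + 0.089100 × 60 = 13° 5.34600′
λ: 172° + 0.581700 × 60 = 172° 34.90200′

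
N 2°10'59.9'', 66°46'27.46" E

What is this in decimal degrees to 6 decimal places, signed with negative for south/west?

2.183306, 66.774294

φ: 2 + 10/60 + 59.9/3600 = 2.1833056
N ⇒ keep positive
Lon: 46′ + 27.46″ = 46.45767′; 66 + 46.45767/60 = 66.7742944
E ⇒ keep positive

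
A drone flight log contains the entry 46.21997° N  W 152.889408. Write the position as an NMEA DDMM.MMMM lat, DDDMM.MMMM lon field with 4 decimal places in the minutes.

Lat: fractional part 0.219970 → 13.198200 minutes
Longitude: fractional part 0.889408 → 53.364480 minutes

4613.1982,N / 15253.3645,W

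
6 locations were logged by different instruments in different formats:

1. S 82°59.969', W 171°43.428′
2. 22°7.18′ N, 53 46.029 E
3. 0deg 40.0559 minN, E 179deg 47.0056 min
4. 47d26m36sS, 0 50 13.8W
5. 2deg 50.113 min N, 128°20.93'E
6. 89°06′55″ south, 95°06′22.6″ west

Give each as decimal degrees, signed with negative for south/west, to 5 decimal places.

Point 1:
  φ: 82 + 59.969/60 = 82.999483
  S ⇒ negate
  λ: 43.428′ = 0.723800°; total 171.723800
  hemisphere W, so the sign is −
Point 2:
  Lat: 22 + 7.18/60 = 22.119667
  N → positive
  Lon: 46.029′ = 0.767150°; total 53.767150
  E → positive
Point 3:
  Latitude: 40.0559′ = 0.667598°; total 0.667598
  N ⇒ keep positive
  Lon: 47.0056′ = 0.783427°; total 179.783427
  E ⇒ keep positive
Point 4:
  φ: 47° + 26/60 + 36/3600 = 47 + 0.433333 + 0.010000 = 47.443333
  S → negative
  Lon: 0 + 50/60 + 13.8/3600 = 0.837167
  W → negative
Point 5:
  φ: 2 + 50.113/60 = 2.835217
  N ⇒ keep positive
  Longitude: 20.93′ = 0.348833°; total 128.348833
  E ⇒ keep positive
Point 6:
  Latitude: 6′ + 55″ = 6.91667′; 89 + 6.91667/60 = 89.115278
  hemisphere S, so the sign is −
  λ: 95° + 6/60 + 22.6/3600 = 95 + 0.100000 + 0.006278 = 95.106278
  W → negative

1. -82.99948, -171.72380
2. 22.11967, 53.76715
3. 0.66760, 179.78343
4. -47.44333, -0.83717
5. 2.83522, 128.34883
6. -89.11528, -95.10628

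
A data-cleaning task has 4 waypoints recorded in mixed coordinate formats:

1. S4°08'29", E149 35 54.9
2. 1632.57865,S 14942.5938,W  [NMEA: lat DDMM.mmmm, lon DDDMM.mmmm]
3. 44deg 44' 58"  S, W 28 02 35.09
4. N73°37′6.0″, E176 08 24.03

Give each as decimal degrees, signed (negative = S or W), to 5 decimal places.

Point 1:
  Lat: 4 + 8/60 + 29/3600 = 4.141389
  S → negative
  Longitude: 149° + 35/60 + 54.9/3600 = 149 + 0.583333 + 0.015250 = 149.598583
  E ⇒ keep positive
Point 2:
  Latitude: degrees = first 2 digits = 16, minutes = 32.57865; 16 + 32.57865/60 = 16.542978
  S → negative
  Lon: degrees = first 3 digits = 149, minutes = 42.5938; 149 + 42.5938/60 = 149.709897
  hemisphere W, so the sign is −
Point 3:
  Latitude: 44′ + 58″ = 44.96667′; 44 + 44.96667/60 = 44.749444
  S → negative
  Lon: 2′ + 35.09″ = 2.58483′; 28 + 2.58483/60 = 28.043081
  W ⇒ negate
Point 4:
  Lat: 37′ + 6″ = 37.10000′; 73 + 37.10000/60 = 73.618333
  N → positive
  Lon: 176° + 8/60 + 24.03/3600 = 176 + 0.133333 + 0.006675 = 176.140008
  E ⇒ keep positive

1. -4.14139, 149.59858
2. -16.54298, -149.70990
3. -44.74944, -28.04308
4. 73.61833, 176.14001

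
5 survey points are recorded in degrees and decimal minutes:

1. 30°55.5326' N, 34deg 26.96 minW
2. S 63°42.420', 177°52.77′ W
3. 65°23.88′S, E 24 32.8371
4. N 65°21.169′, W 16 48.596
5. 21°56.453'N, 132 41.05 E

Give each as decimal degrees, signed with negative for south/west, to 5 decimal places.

Point 1:
  Lat: 30 + 55.5326/60 = 30.925543
  N → positive
  Lon: 26.96′ = 0.449333°; total 34.449333
  W → negative
Point 2:
  φ: 42.42′ = 0.707000°; total 63.707000
  hemisphere S, so the sign is −
  λ: 52.77′ = 0.879500°; total 177.879500
  W → negative
Point 3:
  Latitude: 65 + 23.88/60 = 65.398000
  S → negative
  Longitude: 32.8371′ = 0.547285°; total 24.547285
  E → positive
Point 4:
  Lat: 65 + 21.169/60 = 65.352817
  N → positive
  λ: 16 + 48.596/60 = 16.809933
  hemisphere W, so the sign is −
Point 5:
  Latitude: 56.453′ = 0.940883°; total 21.940883
  N ⇒ keep positive
  λ: 132 + 41.05/60 = 132.684167
  E ⇒ keep positive

1. 30.92554, -34.44933
2. -63.70700, -177.87950
3. -65.39800, 24.54729
4. 65.35282, -16.80993
5. 21.94088, 132.68417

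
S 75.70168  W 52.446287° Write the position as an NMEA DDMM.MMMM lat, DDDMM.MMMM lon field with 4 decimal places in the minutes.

7542.1008,S / 05226.7772,W

Lat: fractional part 0.701680 → 42.100800 minutes
Lon: fractional part 0.446287 → 26.777220 minutes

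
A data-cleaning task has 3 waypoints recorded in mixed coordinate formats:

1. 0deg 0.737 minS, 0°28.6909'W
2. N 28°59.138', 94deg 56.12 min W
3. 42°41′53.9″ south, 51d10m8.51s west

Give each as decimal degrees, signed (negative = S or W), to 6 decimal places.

1. -0.012283, -0.478182
2. 28.985633, -94.935333
3. -42.698306, -51.169031

Point 1:
  φ: 0 + 0.737/60 = 0.0122833
  S → negative
  Longitude: 0 + 28.6909/60 = 0.4781817
  W ⇒ negate
Point 2:
  Lat: 28 + 59.138/60 = 28.9856333
  N ⇒ keep positive
  Lon: 94 + 56.12/60 = 94.9353333
  W ⇒ negate
Point 3:
  Lat: 42° + 41/60 + 53.9/3600 = 42 + 0.683333 + 0.014972 = 42.6983056
  S → negative
  λ: 10′ + 8.51″ = 10.14183′; 51 + 10.14183/60 = 51.1690306
  hemisphere W, so the sign is −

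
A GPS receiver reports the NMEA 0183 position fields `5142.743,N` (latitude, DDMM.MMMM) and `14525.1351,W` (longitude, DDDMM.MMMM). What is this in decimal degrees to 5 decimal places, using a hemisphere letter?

51.71238° N, 145.41892° W

Latitude: split at 2 digits → 51° and 42.743′; 51 + 42.743/60 = 51.712383
λ: degrees = first 3 digits = 145, minutes = 25.1351; 145 + 25.1351/60 = 145.418918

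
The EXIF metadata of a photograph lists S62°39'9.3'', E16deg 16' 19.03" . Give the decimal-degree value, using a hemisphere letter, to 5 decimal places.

62.65258° S, 16.27195° E

Latitude: 62° + 39/60 + 9.3/3600 = 62 + 0.650000 + 0.002583 = 62.652583
λ: 16° + 16/60 + 19.03/3600 = 16 + 0.266667 + 0.005286 = 16.271953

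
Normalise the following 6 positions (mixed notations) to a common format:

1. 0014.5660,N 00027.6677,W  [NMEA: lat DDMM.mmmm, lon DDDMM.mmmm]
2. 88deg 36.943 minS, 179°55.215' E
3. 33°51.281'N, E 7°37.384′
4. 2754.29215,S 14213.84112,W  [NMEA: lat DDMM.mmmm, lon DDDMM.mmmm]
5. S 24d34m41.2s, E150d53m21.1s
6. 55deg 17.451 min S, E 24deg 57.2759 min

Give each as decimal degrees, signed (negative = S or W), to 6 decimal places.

1. 0.242767, -0.461128
2. -88.615717, 179.920250
3. 33.854683, 7.623067
4. -27.904869, -142.230685
5. -24.578111, 150.889194
6. -55.290850, 24.954598

Point 1:
  Latitude: split at 2 digits → 00° and 14.566′; 0 + 14.566/60 = 0.2427667
  N ⇒ keep positive
  λ: split at 3 digits → 000° and 27.6677′; 0 + 27.6677/60 = 0.4611283
  W ⇒ negate
Point 2:
  Latitude: 36.943′ = 0.615717°; total 88.6157167
  S ⇒ negate
  Lon: 55.215′ = 0.920250°; total 179.9202500
  E ⇒ keep positive
Point 3:
  φ: 33 + 51.281/60 = 33.8546833
  N → positive
  λ: 7 + 37.384/60 = 7.6230667
  E → positive
Point 4:
  φ: split at 2 digits → 27° and 54.29215′; 27 + 54.29215/60 = 27.9048692
  hemisphere S, so the sign is −
  Lon: degrees = first 3 digits = 142, minutes = 13.84112; 142 + 13.84112/60 = 142.2306853
  W → negative
Point 5:
  Latitude: 34′ + 41.2″ = 34.68667′; 24 + 34.68667/60 = 24.5781111
  S → negative
  Lon: 150° + 53/60 + 21.1/3600 = 150 + 0.883333 + 0.005861 = 150.8891944
  E → positive
Point 6:
  Latitude: 17.451′ = 0.290850°; total 55.2908500
  S → negative
  Lon: 57.2759′ = 0.954598°; total 24.9545983
  E ⇒ keep positive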